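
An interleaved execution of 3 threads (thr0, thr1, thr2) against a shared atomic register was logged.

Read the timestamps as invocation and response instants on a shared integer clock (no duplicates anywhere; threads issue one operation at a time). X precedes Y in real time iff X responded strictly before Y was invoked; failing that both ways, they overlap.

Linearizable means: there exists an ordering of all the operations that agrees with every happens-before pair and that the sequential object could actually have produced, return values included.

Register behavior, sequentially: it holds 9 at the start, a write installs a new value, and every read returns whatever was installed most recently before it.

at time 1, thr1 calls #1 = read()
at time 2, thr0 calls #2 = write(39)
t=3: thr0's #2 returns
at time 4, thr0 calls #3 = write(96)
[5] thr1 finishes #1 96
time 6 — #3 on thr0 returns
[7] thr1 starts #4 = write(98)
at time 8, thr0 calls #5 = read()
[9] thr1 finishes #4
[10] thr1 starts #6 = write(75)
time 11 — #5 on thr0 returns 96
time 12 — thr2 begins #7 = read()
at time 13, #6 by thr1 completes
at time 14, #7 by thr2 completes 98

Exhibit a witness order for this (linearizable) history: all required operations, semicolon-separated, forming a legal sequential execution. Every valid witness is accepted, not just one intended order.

after step 1 (#2 write(39)): value 39
after step 2 (#3 write(96)): value 96
after step 3 (#1 read() → 96): value 96
after step 4 (#5 read() → 96): value 96
after step 5 (#4 write(98)): value 98
after step 6 (#7 read() → 98): value 98
after step 7 (#6 write(75)): value 75

#2; #3; #1; #5; #4; #7; #6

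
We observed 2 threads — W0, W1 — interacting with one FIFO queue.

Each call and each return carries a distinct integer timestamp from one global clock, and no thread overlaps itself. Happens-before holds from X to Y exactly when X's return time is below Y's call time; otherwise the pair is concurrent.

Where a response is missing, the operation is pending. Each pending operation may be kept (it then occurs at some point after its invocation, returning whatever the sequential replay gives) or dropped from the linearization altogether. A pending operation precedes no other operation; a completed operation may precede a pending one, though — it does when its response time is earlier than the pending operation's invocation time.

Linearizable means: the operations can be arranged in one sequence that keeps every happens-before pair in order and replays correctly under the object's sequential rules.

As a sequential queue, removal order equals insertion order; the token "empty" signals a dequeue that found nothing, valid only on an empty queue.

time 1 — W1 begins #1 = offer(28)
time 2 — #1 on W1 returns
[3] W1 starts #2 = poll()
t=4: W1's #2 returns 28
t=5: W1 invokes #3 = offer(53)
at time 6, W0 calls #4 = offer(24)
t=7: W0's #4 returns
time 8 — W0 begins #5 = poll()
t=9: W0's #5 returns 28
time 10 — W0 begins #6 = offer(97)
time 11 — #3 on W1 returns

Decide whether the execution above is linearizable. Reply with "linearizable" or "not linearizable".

prefix check: 1..8 passes, 1..9 fails once #5's time-9 response joins
a single order respects real time; the 4 completed FIFO queue operations fail replay along it
including or dropping the 1 pending operation (#3) in any combination fails
take #1, #2, #4, #5 (pending dropped): step 4 already fails, because #5 poll() → 28 cannot occur there

not linearizable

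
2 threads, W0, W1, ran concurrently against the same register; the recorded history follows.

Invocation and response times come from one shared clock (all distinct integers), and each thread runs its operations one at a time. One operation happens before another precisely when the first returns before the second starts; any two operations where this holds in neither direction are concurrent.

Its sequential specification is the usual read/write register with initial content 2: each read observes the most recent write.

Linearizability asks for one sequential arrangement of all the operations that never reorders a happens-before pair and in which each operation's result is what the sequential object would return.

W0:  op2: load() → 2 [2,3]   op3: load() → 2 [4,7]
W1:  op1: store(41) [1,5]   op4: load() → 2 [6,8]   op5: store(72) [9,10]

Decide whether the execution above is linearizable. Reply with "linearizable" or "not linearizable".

events 1..7 are fine; event 8 — the response of op4 at time 8 — makes the prefix non-linearizable
every one of the 5 real-time-consistent orders over 4 completed register ops fails the sequential spec
sample order op1, op2, op3, op4 stalls at step 2 — op2 load() → 2 has no legal effect
sample order op1, op2, op4, op3 stalls at step 2 — op2 load() → 2 has no legal effect

not linearizable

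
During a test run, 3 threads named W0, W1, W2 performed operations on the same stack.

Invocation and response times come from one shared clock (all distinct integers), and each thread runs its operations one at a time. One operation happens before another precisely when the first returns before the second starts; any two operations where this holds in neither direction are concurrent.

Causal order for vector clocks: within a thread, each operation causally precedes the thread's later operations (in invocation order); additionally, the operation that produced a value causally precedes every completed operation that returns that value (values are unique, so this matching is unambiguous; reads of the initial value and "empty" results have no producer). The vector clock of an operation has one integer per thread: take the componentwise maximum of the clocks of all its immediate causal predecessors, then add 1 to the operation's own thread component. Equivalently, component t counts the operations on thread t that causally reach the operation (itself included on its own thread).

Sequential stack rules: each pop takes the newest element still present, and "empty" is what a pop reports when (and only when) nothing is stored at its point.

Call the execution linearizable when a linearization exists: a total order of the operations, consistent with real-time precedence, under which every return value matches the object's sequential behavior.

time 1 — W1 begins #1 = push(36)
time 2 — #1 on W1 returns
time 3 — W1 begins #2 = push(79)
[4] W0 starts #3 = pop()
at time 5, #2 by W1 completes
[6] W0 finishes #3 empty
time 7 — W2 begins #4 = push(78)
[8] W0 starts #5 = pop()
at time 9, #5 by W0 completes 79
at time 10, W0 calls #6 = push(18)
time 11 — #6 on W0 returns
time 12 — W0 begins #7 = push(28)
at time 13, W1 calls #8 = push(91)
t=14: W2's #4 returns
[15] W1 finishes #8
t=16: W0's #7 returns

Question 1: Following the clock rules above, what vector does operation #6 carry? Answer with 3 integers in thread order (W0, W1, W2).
no predecessors for #4 (invoked 7): W2 increments from zero → (0, 0, 1)
no predecessors for #1 (invoked 1): W1 increments from zero → (0, 1, 0)
no predecessors for #3 (invoked 4): W0 increments from zero → (1, 0, 0)
invoked at 3, #2 merges VC(#1)=(0, 1, 0) and bumps W1's slot → (0, 2, 0)
invoked at 13, #8 merges VC(#2)=(0, 2, 0) and bumps W1's slot → (0, 3, 0)
invoked at 8, #5 merges VC(#2)=(0, 2, 0), VC(#3)=(1, 0, 0) and bumps W0's slot → (2, 2, 0)
invoked at 10, #6 merges VC(#5)=(2, 2, 0) and bumps W0's slot → (3, 2, 0)
invoked at 12, #7 merges VC(#6)=(3, 2, 0) and bumps W0's slot → (4, 2, 0)
target: VC(#6) = (3, 2, 0)

(3, 2, 0)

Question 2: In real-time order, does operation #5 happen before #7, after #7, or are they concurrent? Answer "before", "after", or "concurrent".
#5 spans [8,9], #7 spans [12,16]
resp(#5)=9 < inv(#7)=12

before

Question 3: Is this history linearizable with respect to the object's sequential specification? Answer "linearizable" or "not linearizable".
events 1..5 are fine; event 6 — the response of #3 at time 6 — makes the prefix non-linearizable
the 3 completed operations admit 2 real-time orders; each fails the stack replay
sample order #1, #2, #3 stalls at step 3 — #3 pop() → empty has no legal effect
sample order #1, #3, #2 stalls at step 2 — #3 pop() → empty has no legal effect

not linearizable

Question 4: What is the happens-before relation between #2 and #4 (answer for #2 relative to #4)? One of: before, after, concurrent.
#2 spans [3,5], #4 spans [7,14]
resp(#2)=5 < inv(#4)=7

before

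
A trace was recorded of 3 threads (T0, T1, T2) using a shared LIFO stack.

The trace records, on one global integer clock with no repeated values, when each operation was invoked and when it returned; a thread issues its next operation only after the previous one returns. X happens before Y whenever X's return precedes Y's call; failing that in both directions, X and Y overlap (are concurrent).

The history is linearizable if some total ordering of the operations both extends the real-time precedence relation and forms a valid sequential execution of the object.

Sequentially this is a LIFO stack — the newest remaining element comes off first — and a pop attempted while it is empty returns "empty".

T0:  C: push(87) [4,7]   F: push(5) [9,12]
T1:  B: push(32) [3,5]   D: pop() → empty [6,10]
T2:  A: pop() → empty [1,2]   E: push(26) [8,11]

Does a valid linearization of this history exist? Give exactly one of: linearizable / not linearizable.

already the first 10 events (up to D's response at time 10) admit no linearization; the first 9 still do
checked exhaustively: 3 real-time-consistent orders of 4 completed operations, zero legal LIFO stack replays
every completion of the 2 pending operations (E, F) was checked; none linearizes
sample order A, B, C, D (pending dropped) stalls at step 4 — D pop() → empty has no legal effect
sample order A, B, D, C (pending dropped) stalls at step 3 — D pop() → empty has no legal effect

not linearizable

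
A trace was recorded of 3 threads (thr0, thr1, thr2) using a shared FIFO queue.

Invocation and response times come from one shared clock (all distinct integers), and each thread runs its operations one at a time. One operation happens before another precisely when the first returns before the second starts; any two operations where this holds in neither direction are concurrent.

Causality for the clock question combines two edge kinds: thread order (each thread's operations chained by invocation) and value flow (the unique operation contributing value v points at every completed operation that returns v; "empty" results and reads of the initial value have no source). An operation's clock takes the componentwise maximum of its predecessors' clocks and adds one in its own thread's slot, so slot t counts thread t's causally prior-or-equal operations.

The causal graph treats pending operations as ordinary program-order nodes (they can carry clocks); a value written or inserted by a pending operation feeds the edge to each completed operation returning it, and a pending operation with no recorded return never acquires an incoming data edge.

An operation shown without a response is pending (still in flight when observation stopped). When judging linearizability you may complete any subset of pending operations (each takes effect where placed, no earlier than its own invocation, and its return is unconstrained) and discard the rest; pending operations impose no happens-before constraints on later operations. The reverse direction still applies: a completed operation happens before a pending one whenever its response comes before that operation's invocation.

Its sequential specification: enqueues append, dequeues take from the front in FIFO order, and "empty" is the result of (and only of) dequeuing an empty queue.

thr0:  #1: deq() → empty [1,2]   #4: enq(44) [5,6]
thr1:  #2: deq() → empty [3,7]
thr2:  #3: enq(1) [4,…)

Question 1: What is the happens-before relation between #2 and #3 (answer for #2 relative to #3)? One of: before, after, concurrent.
Answer: concurrent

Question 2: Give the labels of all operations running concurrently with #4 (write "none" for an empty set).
Answer: #2, #3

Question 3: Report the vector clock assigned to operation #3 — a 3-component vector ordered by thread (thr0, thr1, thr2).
Answer: (0, 0, 1)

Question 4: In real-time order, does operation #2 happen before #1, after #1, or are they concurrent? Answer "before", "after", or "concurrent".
Answer: after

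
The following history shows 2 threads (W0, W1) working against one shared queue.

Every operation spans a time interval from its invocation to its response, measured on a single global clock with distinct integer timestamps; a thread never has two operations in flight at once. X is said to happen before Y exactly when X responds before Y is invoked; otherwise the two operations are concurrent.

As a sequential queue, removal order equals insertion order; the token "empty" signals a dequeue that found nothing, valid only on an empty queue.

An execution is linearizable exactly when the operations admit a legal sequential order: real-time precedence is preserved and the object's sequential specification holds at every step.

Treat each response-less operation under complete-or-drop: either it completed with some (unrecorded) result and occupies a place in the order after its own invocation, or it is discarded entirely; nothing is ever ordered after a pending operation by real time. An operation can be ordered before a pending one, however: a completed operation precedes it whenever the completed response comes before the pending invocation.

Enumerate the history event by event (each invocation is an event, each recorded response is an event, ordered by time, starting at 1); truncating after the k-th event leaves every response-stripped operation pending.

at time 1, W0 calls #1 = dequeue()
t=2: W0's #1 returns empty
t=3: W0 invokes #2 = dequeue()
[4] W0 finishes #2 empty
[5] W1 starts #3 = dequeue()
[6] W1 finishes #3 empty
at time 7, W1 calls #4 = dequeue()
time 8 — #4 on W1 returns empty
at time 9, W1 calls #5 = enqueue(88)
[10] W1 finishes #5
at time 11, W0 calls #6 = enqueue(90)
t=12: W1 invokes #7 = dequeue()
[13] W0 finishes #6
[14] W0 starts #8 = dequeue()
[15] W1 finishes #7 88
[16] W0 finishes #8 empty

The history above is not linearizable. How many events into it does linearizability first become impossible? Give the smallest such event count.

16

one valid order for events 1..15 is #1, #2, #3, #4, #5, #6, #7:
step 1: #1 dequeue() → empty — queue <>
step 2: #2 dequeue() → empty — queue <>
step 3: #3 dequeue() → empty — queue <>
step 4: #4 dequeue() → empty — queue <>
step 5: #5 enqueue(88) — queue <88>
step 6: #6 enqueue(90) — queue <88,90>
step 7: #7 dequeue() → 88 — queue <90>
at event 16 (#8's time-16 response) nothing linearizes any more
take #1, #2, #3, #4, #5, #6, #7, #8: step 8 already fails, because #8 dequeue() → empty cannot occur there
take #1, #2, #3, #4, #5, #6, #8, #7: step 7 already fails, because #8 dequeue() → empty cannot occur there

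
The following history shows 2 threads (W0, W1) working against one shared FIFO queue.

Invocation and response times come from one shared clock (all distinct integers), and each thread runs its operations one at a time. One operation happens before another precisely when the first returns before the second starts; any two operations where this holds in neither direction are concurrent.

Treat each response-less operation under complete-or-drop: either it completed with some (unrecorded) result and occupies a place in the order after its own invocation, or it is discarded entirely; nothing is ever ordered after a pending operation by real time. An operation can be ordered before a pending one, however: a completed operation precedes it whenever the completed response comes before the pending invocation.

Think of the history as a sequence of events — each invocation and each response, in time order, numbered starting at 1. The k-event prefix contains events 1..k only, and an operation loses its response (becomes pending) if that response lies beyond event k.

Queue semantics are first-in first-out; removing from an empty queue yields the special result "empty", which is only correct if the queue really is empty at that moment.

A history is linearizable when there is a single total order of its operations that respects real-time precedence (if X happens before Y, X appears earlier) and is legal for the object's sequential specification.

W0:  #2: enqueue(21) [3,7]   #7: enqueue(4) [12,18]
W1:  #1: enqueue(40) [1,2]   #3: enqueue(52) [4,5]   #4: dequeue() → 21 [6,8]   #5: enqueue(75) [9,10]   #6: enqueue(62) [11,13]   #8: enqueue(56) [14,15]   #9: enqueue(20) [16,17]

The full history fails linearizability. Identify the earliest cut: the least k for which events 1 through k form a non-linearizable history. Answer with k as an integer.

8

events 1..7 are linearizable, e.g. via #1, #2, #3:
1. #1 enqueue(40), leaving queue <40>
2. #2 enqueue(21), leaving queue <40,21>
3. #3 enqueue(52), leaving queue <40,21,52>
event 8 — #4's response, time 8 — after it, nothing linearizes
one such order, #1, #2, #3, #4, breaks at step 4 where #4 dequeue() → 21 is illegal
one such order, #1, #3, #2, #4, breaks at step 4 where #4 dequeue() → 21 is illegal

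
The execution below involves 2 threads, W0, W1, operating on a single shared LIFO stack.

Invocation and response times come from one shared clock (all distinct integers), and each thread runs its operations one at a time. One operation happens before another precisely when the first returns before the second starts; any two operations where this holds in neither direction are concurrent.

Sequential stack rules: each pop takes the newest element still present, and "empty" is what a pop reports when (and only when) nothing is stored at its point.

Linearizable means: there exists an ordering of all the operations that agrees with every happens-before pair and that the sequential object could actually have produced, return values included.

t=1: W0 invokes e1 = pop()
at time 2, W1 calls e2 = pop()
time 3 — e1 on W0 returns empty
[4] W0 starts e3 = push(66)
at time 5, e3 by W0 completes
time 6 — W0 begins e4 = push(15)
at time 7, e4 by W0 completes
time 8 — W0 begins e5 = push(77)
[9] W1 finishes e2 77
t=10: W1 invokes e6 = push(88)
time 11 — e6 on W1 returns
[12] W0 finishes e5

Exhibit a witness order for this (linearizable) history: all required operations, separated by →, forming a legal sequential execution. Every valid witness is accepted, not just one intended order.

step 1: e1 pop() → empty — stack <>
step 2: e3 push(66) — stack <66>
step 3: e4 push(15) — stack <66,15>
step 4: e5 push(77) — stack <66,15,77>
step 5: e2 pop() → 77 — stack <66,15>
step 6: e6 push(88) — stack <66,15,88>

e1 → e3 → e4 → e5 → e2 → e6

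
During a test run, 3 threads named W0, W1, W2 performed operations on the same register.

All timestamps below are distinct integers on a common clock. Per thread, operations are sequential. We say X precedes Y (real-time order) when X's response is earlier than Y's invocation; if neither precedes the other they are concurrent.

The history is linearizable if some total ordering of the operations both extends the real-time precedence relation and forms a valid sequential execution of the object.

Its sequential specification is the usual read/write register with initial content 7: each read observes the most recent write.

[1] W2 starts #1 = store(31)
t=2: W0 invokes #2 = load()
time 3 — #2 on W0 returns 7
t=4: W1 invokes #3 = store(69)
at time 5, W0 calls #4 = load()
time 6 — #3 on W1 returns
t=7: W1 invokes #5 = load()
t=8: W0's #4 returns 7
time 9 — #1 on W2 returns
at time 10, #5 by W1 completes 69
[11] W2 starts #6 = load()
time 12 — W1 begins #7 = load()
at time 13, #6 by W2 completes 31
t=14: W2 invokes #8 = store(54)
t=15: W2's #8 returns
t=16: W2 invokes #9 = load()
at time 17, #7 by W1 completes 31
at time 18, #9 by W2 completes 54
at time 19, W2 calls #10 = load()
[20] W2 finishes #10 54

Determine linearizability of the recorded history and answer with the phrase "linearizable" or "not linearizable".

linearizable

a witness: #2, #4, #3, #5, #1, #6, #7, #8, #9, #10
1. #2 load() → 7, leaving value 7
2. #4 load() → 7, leaving value 7
3. #3 store(69), leaving value 69
4. #5 load() → 69, leaving value 69
5. #1 store(31), leaving value 31
6. #6 load() → 31, leaving value 31
7. #7 load() → 31, leaving value 31
8. #8 store(54), leaving value 54
9. #9 load() → 54, leaving value 54
10. #10 load() → 54, leaving value 54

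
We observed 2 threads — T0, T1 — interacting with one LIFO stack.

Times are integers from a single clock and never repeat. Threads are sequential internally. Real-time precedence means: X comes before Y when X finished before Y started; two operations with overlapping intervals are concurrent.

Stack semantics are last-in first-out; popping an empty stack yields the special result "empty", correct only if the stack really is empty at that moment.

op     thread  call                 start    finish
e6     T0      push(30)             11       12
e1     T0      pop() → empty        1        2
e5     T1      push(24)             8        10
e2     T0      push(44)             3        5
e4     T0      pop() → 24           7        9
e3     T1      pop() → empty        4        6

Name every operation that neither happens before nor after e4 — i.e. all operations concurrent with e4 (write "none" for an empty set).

e5

e4 spans [7,9]; an op avoiding the whole window 7..9 is ordered, any other is concurrent
e1 [1,2]: before
e2 [3,5]: before
e3 [4,6]: before
e5 [8,10]: concurrent
e6 [11,12]: after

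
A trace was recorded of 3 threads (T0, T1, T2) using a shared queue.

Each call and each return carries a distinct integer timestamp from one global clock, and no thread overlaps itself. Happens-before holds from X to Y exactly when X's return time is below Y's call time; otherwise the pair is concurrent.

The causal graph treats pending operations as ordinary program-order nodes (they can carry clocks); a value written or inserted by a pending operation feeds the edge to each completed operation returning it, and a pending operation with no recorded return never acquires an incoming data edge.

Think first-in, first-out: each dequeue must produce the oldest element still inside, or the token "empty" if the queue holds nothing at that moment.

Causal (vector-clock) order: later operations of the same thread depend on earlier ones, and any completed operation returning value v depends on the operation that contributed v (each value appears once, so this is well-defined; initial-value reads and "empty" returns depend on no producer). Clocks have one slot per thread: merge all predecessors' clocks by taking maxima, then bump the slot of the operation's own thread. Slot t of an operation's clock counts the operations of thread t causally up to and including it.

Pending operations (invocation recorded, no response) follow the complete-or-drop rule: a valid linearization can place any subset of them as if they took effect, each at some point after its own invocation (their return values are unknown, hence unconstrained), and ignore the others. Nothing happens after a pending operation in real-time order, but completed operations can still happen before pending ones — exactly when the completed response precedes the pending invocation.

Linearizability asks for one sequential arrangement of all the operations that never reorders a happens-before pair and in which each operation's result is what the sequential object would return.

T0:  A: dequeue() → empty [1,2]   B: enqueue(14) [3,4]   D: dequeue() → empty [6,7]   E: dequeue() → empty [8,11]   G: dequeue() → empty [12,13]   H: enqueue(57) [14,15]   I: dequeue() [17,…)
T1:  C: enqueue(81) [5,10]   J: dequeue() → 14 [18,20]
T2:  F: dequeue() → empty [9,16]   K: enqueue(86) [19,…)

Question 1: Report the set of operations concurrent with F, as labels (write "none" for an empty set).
C, E, G, H

overlap test against F [9,16]: concurrent iff the interval meets 9..16
A [1,2]: before
B [3,4]: before
C [5,10]: concurrent
D [6,7]: before
E [8,11]: concurrent
G [12,13]: concurrent
H [14,15]: concurrent
I [17,…): after
J [18,20]: after
K [19,…): after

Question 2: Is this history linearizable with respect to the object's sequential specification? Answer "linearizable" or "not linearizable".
not linearizable

prefix check: 1..6 passes, 1..7 fails once D's time-7 response joins
the completed operations (3 total) allow one real-time order; the queue replay rejects it
every completion of the 1 pending operation (C) was checked; none linearizes
for example A, B, D (pending dropped) fails at step 3: D dequeue() → empty is not legal there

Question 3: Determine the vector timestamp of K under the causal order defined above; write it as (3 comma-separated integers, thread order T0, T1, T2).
(0, 0, 2)

invoked at 9, F has no predecessors; its own T2 bump gives (0, 0, 1)
invoked at 5, C has no predecessors; its own T1 bump gives (0, 1, 0)
invoked at 1, A has no predecessors; its own T0 bump gives (1, 0, 0)
invoked at 19, K merges VC(F)=(0, 0, 1) and bumps T2's slot → (0, 0, 2)
invoked at 3, B merges VC(A)=(1, 0, 0) and bumps T0's slot → (2, 0, 0)
invoked at 6, D merges VC(B)=(2, 0, 0) and bumps T0's slot → (3, 0, 0)
invoked at 18, J merges VC(B)=(2, 0, 0), VC(C)=(0, 1, 0) and bumps T1's slot → (2, 2, 0)
invoked at 8, E merges VC(D)=(3, 0, 0) and bumps T0's slot → (4, 0, 0)
invoked at 12, G merges VC(E)=(4, 0, 0) and bumps T0's slot → (5, 0, 0)
invoked at 14, H merges VC(G)=(5, 0, 0) and bumps T0's slot → (6, 0, 0)
invoked at 17, I merges VC(H)=(6, 0, 0) and bumps T0's slot → (7, 0, 0)
target: VC(K) = (0, 0, 2)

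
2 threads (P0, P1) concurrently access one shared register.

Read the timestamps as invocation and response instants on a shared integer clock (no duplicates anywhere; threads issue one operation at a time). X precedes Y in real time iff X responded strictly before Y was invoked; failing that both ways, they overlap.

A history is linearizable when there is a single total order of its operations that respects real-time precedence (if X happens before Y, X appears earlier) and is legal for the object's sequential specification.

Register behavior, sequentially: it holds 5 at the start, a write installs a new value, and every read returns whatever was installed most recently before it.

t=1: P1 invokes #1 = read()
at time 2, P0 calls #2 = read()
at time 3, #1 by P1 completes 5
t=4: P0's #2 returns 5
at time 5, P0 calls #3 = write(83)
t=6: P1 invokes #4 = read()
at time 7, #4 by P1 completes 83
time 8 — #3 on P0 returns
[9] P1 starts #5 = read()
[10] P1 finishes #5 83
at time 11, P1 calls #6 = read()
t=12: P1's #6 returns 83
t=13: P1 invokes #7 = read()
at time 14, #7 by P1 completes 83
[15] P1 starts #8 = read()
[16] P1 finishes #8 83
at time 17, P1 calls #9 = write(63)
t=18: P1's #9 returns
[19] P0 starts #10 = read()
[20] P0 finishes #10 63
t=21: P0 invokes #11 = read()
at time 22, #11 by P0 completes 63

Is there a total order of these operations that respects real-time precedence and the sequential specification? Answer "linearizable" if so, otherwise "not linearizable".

linearizable

one valid linearization: #1, #2, #3, #4, #5, #6, #7, #8, #9, #10, #11
after step 1 (#1 read() → 5): value 5
after step 2 (#2 read() → 5): value 5
after step 3 (#3 write(83)): value 83
after step 4 (#4 read() → 83): value 83
after step 5 (#5 read() → 83): value 83
after step 6 (#6 read() → 83): value 83
after step 7 (#7 read() → 83): value 83
after step 8 (#8 read() → 83): value 83
after step 9 (#9 write(63)): value 63
after step 10 (#10 read() → 63): value 63
after step 11 (#11 read() → 63): value 63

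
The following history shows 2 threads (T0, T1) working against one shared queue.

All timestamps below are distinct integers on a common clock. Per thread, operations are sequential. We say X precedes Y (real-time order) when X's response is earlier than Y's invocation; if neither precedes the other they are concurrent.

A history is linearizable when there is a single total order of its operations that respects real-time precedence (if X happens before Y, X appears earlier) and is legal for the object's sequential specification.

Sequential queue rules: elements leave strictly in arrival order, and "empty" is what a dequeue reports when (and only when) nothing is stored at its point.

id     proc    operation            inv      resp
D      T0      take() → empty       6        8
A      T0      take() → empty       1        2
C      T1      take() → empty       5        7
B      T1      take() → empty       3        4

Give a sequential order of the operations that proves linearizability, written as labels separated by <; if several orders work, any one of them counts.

1. A take() → empty, leaving queue <>
2. B take() → empty, leaving queue <>
3. C take() → empty, leaving queue <>
4. D take() → empty, leaving queue <>

A < B < C < D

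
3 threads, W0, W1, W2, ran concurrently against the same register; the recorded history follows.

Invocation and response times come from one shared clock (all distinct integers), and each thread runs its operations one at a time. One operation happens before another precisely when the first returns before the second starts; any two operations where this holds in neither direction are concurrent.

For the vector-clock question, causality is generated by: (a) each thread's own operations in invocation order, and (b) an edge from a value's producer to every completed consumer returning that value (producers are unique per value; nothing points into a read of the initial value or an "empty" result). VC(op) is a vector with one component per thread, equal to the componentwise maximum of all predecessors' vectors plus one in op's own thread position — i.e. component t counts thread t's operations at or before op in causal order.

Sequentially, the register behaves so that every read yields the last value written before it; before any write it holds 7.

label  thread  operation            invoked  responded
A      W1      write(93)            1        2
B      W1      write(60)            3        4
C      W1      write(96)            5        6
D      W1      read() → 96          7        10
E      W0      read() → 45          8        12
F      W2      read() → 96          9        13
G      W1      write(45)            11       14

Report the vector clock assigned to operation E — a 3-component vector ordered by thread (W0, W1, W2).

(1, 5, 0)

no predecessors for A (invoked 1): W1 increments from zero → (0, 1, 0)
B, invoked 3, takes VC(A)=(0, 1, 0) under max, adds 1 for W1 → (0, 2, 0)
C, invoked 5, takes VC(B)=(0, 2, 0) under max, adds 1 for W1 → (0, 3, 0)
F, invoked 9, takes VC(C)=(0, 3, 0) under max, adds 1 for W2 → (0, 3, 1)
D, invoked 7, takes VC(C)=(0, 3, 0) under max, adds 1 for W1 → (0, 4, 0)
G, invoked 11, takes VC(D)=(0, 4, 0) under max, adds 1 for W1 → (0, 5, 0)
E, invoked 8, takes VC(G)=(0, 5, 0) under max, adds 1 for W0 → (1, 5, 0)
target: VC(E) = (1, 5, 0)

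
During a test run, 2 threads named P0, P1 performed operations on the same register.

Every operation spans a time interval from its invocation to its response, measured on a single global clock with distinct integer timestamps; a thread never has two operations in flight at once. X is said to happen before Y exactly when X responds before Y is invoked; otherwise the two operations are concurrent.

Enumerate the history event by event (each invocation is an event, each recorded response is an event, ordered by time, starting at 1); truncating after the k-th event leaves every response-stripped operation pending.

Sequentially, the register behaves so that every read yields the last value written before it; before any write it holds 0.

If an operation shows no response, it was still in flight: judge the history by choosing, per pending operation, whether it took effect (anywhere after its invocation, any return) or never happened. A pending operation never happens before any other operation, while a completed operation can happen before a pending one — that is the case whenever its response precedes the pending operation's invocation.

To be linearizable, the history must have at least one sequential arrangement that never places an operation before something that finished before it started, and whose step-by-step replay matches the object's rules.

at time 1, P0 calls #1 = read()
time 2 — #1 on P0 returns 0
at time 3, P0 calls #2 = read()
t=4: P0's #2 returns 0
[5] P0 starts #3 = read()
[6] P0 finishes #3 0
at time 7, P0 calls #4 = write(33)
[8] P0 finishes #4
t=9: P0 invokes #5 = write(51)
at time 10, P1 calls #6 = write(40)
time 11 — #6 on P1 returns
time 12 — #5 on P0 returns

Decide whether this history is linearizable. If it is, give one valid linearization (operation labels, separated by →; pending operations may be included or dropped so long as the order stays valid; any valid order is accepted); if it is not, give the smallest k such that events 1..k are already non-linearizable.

linearizable — witness: #1 → #2 → #3 → #4 → #5 → #6

step 1: #1 read() → 0 — value 0
step 2: #2 read() → 0 — value 0
step 3: #3 read() → 0 — value 0
step 4: #4 write(33) — value 33
step 5: #5 write(51) — value 51
step 6: #6 write(40) — value 40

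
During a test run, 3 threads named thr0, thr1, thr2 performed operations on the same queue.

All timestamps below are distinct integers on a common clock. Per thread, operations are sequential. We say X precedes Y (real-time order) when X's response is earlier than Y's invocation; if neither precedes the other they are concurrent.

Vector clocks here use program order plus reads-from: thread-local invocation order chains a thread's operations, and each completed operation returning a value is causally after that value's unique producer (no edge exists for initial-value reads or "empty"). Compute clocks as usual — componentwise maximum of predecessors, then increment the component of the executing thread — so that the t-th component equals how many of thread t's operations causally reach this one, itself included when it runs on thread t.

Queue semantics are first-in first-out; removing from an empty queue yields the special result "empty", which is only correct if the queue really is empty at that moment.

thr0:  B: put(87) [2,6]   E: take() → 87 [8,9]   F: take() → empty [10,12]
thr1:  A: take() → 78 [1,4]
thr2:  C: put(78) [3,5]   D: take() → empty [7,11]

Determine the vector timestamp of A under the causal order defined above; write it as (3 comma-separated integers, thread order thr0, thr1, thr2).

VC(C, invoked at 3): no causal predecessors; +1 on thr2 → (0, 0, 1)
VC(B, invoked at 2): no causal predecessors; +1 on thr0 → (1, 0, 0)
merge at D (invoked 7): VC(C)=(0, 0, 1), own-thread bump on thr2 → (0, 0, 2)
merge at A (invoked 1): VC(C)=(0, 0, 1), own-thread bump on thr1 → (0, 1, 1)
merge at E (invoked 8): VC(B)=(1, 0, 0), own-thread bump on thr0 → (2, 0, 0)
merge at F (invoked 10): VC(E)=(2, 0, 0), own-thread bump on thr0 → (3, 0, 0)
target: VC(A) = (0, 1, 1)

(0, 1, 1)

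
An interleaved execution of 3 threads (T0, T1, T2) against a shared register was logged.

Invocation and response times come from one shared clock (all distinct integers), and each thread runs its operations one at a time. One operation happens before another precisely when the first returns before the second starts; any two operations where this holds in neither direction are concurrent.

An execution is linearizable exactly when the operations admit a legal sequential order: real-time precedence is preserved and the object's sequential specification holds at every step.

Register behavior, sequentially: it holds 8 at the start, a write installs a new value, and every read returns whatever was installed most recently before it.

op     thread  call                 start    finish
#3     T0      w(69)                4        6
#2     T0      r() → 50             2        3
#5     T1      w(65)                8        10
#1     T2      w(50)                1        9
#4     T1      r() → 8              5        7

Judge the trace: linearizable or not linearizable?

not linearizable

the violation lands at event 7, #4's response at time 7: events 1..6 linearize, events 1..7 do not
2 orders of the 3 completed register ops respect real time; none is legal
no completion choice of the 1 pending operation (#1) rescues it — every subset was tried
one such order, #2, #3, #4 (pending dropped), breaks at step 1 where #2 r() → 50 is illegal
one such order, #2, #4, #3 (pending dropped), breaks at step 1 where #2 r() → 50 is illegal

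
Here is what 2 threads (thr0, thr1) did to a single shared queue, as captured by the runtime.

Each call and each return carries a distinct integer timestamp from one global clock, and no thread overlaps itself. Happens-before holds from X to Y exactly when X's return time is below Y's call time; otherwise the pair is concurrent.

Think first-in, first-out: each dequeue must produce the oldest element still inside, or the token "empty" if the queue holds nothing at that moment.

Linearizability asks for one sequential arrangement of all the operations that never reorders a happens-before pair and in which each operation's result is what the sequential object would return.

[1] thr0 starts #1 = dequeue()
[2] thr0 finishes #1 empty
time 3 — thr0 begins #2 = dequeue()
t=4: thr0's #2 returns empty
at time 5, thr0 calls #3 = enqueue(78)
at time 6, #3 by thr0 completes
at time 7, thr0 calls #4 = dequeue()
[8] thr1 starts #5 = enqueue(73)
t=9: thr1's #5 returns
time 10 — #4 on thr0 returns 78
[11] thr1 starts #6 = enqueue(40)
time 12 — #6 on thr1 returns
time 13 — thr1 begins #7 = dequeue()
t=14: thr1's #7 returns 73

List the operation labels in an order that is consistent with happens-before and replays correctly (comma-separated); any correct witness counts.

1. #1 dequeue() → empty, leaving queue <>
2. #2 dequeue() → empty, leaving queue <>
3. #3 enqueue(78), leaving queue <78>
4. #4 dequeue() → 78, leaving queue <>
5. #5 enqueue(73), leaving queue <73>
6. #6 enqueue(40), leaving queue <73,40>
7. #7 dequeue() → 73, leaving queue <40>

#1, #2, #3, #4, #5, #6, #7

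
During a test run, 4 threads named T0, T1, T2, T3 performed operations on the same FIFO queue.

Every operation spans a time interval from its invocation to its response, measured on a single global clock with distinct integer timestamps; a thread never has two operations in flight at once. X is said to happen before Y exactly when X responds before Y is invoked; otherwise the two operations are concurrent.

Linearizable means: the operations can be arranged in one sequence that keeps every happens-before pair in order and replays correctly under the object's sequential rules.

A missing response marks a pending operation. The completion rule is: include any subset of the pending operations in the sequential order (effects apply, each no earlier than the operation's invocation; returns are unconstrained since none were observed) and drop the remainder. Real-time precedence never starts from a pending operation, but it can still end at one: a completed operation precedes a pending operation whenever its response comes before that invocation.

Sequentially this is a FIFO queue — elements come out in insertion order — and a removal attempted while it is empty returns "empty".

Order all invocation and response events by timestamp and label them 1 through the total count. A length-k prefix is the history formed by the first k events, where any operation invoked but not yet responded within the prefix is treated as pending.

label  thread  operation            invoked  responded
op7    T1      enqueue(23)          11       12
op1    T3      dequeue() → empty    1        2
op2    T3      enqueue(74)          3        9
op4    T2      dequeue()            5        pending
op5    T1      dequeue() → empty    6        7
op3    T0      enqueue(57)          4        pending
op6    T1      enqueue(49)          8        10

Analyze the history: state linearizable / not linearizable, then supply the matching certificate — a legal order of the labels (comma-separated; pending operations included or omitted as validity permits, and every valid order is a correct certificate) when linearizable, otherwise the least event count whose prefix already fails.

linearizable — witness: op1, op2, op4, op5, op3, op6, op7

1. op1 dequeue() → empty, leaving queue <>
2. op2 enqueue(74), leaving queue <74>
3. op4 dequeue() (pending, included), leaving queue <>
4. op5 dequeue() → empty, leaving queue <>
5. op3 enqueue(57) (pending, included), leaving queue <57>
6. op6 enqueue(49), leaving queue <57,49>
7. op7 enqueue(23), leaving queue <57,49,23>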